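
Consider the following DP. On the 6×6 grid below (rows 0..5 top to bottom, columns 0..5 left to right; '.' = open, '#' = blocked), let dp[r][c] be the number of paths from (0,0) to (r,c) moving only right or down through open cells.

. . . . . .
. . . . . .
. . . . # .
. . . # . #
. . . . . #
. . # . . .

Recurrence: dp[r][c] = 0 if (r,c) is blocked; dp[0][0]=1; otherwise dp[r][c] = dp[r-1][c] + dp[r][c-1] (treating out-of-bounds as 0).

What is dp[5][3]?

15

r\c   0   1   2   3   4   5
  0   1   1   1   1   1   1
  1   1   2   3   4   5   6
  2   1   3   6  10   0   6
  3   1   4  10   0   0   0
  4   1   5  15  15  15   0
  5   1   6   0  15  30  30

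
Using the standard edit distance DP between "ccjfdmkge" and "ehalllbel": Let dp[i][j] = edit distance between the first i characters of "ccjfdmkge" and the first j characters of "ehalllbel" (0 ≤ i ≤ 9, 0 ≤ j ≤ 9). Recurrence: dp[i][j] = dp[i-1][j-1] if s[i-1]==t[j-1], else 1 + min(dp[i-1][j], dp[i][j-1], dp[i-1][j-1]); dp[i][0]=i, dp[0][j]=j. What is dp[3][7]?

7

   ''  e  h  a  l  l  l  b  e  l
''  0  1  2  3  4  5  6  7  8  9
 c  1  1  2  3  4  5  6  7  8  9
 c  2  2  2  3  4  5  6  7  8  9
 j  3  3  3  3  4  5  6  7  8  9
 f  4  4  4  4  4  5  6  7  8  9
 d  5  5  5  5  5  5  6  7  8  9
 m  6  6  6  6  6  6  6  7  8  9
 k  7  7  7  7  7  7  7  7  8  9
 g  8  8  8  8  8  8  8  8  8  9
 e  9  8  9  9  9  9  9  9  8  9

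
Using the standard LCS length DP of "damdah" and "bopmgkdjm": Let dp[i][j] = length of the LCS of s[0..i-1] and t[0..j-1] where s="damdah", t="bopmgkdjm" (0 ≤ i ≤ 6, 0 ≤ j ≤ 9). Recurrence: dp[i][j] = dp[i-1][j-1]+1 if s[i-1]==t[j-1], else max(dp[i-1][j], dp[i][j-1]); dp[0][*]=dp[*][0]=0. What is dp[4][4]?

1

   ''  b  o  p  m  g  k  d  j  m
''  0  0  0  0  0  0  0  0  0  0
 d  0  0  0  0  0  0  0  1  1  1
 a  0  0  0  0  0  0  0  1  1  1
 m  0  0  0  0  1  1  1  1  1  2
 d  0  0  0  0  1  1  1  2  2  2
 a  0  0  0  0  1  1  1  2  2  2
 h  0  0  0  0  1  1  1  2  2  2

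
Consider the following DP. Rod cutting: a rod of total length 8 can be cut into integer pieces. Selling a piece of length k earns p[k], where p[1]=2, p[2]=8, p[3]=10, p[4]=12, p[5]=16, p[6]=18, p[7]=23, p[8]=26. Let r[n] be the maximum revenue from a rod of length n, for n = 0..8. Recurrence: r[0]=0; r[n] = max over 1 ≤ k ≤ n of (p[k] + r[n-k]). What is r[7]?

26

   n    0    1    2    3    4    5    6    7    8
r[n]    0    2    8   10   16   18   24   26   32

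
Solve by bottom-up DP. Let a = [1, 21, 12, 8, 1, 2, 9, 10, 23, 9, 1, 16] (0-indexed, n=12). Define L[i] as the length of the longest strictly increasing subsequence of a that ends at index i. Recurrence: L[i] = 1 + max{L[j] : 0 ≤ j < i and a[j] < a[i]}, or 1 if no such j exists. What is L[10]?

   i    0    1    2    3    4    5    6    7    8    9   10   11
a[i]    1   21   12    8    1    2    9   10   23    9    1   16
L[i]    1    2    2    2    1    2    3    4    5    3    1    5

1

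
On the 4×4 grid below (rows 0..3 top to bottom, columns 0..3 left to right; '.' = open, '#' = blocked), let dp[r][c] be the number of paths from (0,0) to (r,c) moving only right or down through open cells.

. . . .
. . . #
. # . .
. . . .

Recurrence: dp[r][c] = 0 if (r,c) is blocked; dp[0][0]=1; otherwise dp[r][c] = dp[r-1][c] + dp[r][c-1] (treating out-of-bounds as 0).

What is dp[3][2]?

r\c   0   1   2   3
  0   1   1   1   1
  1   1   2   3   0
  2   1   0   3   3
  3   1   1   4   7

4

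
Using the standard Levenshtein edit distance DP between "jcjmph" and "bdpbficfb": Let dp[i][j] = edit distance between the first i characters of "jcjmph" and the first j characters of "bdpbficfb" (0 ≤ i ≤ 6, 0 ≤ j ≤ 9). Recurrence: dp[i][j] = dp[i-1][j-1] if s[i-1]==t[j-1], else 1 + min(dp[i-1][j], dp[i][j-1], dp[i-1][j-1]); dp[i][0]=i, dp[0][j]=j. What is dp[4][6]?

6

   ''  b  d  p  b  f  i  c  f  b
''  0  1  2  3  4  5  6  7  8  9
 j  1  1  2  3  4  5  6  7  8  9
 c  2  2  2  3  4  5  6  6  7  8
 j  3  3  3  3  4  5  6  7  7  8
 m  4  4  4  4  4  5  6  7  8  8
 p  5  5  5  4  5  5  6  7  8  9
 h  6  6  6  5  5  6  6  7  8  9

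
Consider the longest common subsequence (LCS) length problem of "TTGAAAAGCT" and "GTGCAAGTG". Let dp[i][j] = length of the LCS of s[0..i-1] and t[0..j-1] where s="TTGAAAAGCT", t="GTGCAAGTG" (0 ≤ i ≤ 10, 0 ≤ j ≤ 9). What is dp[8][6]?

4

   ''  G  T  G  C  A  A  G  T  G
''  0  0  0  0  0  0  0  0  0  0
 T  0  0  1  1  1  1  1  1  1  1
 T  0  0  1  1  1  1  1  1  2  2
 G  0  1  1  2  2  2  2  2  2  3
 A  0  1  1  2  2  3  3  3  3  3
 A  0  1  1  2  2  3  4  4  4  4
 A  0  1  1  2  2  3  4  4  4  4
 A  0  1  1  2  2  3  4  4  4  4
 G  0  1  1  2  2  3  4  5  5  5
 C  0  1  1  2  3  3  4  5  5  5
 T  0  1  2  2  3  3  4  5  6  6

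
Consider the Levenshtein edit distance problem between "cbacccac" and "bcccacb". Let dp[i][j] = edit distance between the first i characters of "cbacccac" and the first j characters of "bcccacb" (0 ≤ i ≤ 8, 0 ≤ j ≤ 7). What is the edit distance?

3

   ''  b  c  c  c  a  c  b
''  0  1  2  3  4  5  6  7
 c  1  1  1  2  3  4  5  6
 b  2  1  2  2  3  4  5  5
 a  3  2  2  3  3  3  4  5
 c  4  3  2  2  3  4  3  4
 c  5  4  3  2  2  3  4  4
 c  6  5  4  3  2  3  3  4
 a  7  6  5  4  3  2  3  4
 c  8  7  6  5  4  3  2  3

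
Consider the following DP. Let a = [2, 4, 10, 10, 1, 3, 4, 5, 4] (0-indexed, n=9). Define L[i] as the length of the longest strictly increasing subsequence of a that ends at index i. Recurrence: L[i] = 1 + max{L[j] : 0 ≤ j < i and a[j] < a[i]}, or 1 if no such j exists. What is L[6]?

3

   i    0    1    2    3    4    5    6    7    8
a[i]    2    4   10   10    1    3    4    5    4
L[i]    1    2    3    3    1    2    3    4    3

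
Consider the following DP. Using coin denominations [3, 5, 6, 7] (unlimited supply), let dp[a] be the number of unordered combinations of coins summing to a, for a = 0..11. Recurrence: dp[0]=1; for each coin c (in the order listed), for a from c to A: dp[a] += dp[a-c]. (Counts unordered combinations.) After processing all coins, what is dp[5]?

after  coin     0     1     2     3     4     5     6     7     8     9    10    11
          3     1     0     0     1     0     0     1     0     0     1     0     0
          5     1     0     0     1     0     1     1     0     1     1     1     1
          6     1     0     0     1     0     1     2     0     1     2     1     2
          7     1     0     0     1     0     1     2     1     1     2     2     2

1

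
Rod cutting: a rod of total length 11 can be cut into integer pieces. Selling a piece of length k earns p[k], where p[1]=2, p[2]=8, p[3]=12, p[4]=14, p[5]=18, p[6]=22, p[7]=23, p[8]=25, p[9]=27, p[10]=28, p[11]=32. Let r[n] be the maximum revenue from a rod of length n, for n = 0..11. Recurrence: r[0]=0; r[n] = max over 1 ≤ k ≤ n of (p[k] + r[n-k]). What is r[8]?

   n    0    1    2    3    4    5    6    7    8    9   10   11
r[n]    0    2    8   12   16   20   24   28   32   36   40   44

32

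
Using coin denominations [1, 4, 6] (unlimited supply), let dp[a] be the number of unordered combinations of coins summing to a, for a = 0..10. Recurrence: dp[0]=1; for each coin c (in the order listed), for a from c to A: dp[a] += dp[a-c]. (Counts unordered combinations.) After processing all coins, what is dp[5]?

after  coin     0     1     2     3     4     5     6     7     8     9    10
          1     1     1     1     1     1     1     1     1     1     1     1
          4     1     1     1     1     2     2     2     2     3     3     3
          6     1     1     1     1     2     2     3     3     4     4     5

2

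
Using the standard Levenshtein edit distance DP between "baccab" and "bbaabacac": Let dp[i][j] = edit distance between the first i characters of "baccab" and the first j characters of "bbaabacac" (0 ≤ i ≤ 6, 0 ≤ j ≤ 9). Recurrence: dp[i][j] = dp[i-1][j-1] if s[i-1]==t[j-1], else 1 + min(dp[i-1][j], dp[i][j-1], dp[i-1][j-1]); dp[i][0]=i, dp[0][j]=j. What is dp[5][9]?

5

   ''  b  b  a  a  b  a  c  a  c
''  0  1  2  3  4  5  6  7  8  9
 b  1  0  1  2  3  4  5  6  7  8
 a  2  1  1  1  2  3  4  5  6  7
 c  3  2  2  2  2  3  4  4  5  6
 c  4  3  3  3  3  3  4  4  5  5
 a  5  4  4  3  3  4  3  4  4  5
 b  6  5  4  4  4  3  4  4  5  5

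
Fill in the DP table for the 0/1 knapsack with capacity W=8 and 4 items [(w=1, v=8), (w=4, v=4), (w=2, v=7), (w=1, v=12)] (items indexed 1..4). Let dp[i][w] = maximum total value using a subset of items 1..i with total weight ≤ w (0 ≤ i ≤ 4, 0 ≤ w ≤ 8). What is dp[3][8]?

i\w   0   1   2   3   4   5   6   7   8
  0   0   0   0   0   0   0   0   0   0
  1   0   8   8   8   8   8   8   8   8
  2   0   8   8   8   8  12  12  12  12
  3   0   8   8  15  15  15  15  19  19
  4   0  12  20  20  27  27  27  27  31

19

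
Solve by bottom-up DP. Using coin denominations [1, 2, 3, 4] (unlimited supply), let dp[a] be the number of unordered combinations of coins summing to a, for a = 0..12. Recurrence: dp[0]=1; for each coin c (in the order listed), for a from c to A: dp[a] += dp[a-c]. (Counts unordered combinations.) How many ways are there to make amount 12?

34

after  coin     0     1     2     3     4     5     6     7     8     9    10    11    12
          1     1     1     1     1     1     1     1     1     1     1     1     1     1
          2     1     1     2     2     3     3     4     4     5     5     6     6     7
          3     1     1     2     3     4     5     7     8    10    12    14    16    19
          4     1     1     2     3     5     6     9    11    15    18    23    27    34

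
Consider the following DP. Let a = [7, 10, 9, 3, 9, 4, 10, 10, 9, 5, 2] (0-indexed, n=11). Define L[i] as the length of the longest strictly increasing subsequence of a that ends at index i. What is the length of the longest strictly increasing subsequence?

3

   i    0    1    2    3    4    5    6    7    8    9   10
a[i]    7   10    9    3    9    4   10   10    9    5    2
L[i]    1    2    2    1    2    2    3    3    3    3    1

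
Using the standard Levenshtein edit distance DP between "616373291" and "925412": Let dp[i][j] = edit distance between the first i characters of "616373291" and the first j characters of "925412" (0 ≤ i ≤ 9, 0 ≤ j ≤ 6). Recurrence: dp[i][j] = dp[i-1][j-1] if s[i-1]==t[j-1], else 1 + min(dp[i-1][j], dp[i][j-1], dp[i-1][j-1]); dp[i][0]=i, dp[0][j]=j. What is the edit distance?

   ''  9  2  5  4  1  2
''  0  1  2  3  4  5  6
 6  1  1  2  3  4  5  6
 1  2  2  2  3  4  4  5
 6  3  3  3  3  4  5  5
 3  4  4  4  4  4  5  6
 7  5  5  5  5  5  5  6
 3  6  6  6  6  6  6  6
 2  7  7  6  7  7  7  6
 9  8  7  7  7  8  8  7
 1  9  8  8  8  8  8  8

8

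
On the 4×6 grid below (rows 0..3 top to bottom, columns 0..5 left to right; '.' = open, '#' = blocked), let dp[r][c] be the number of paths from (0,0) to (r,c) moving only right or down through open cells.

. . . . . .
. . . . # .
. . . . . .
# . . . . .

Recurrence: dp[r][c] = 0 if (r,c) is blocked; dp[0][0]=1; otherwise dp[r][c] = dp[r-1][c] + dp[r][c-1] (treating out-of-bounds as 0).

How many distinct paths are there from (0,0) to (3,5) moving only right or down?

40

r\c   0   1   2   3   4   5
  0   1   1   1   1   1   1
  1   1   2   3   4   0   1
  2   1   3   6  10  10  11
  3   0   3   9  19  29  40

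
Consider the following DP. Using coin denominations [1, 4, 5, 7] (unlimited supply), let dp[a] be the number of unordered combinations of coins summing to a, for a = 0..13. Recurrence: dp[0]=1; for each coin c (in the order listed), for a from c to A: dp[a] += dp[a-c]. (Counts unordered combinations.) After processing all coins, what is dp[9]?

6

after  coin     0     1     2     3     4     5     6     7     8     9    10    11    12    13
          1     1     1     1     1     1     1     1     1     1     1     1     1     1     1
          4     1     1     1     1     2     2     2     2     3     3     3     3     4     4
          5     1     1     1     1     2     3     3     3     4     5     6     6     7     8
          7     1     1     1     1     2     3     3     4     5     6     7     8    10    11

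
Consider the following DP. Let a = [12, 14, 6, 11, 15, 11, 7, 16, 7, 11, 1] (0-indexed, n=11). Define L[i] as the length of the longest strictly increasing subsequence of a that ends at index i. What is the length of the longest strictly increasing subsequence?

   i    0    1    2    3    4    5    6    7    8    9   10
a[i]   12   14    6   11   15   11    7   16    7   11    1
L[i]    1    2    1    2    3    2    2    4    2    3    1

4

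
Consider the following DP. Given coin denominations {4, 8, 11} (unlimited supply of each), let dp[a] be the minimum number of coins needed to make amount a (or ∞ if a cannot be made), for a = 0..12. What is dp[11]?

1

 a  0  1  2  3  4  5  6  7  8  9 10 11 12
dp  0  -  -  -  1  -  -  -  1  -  -  1  2
(- denotes ∞ / unreachable)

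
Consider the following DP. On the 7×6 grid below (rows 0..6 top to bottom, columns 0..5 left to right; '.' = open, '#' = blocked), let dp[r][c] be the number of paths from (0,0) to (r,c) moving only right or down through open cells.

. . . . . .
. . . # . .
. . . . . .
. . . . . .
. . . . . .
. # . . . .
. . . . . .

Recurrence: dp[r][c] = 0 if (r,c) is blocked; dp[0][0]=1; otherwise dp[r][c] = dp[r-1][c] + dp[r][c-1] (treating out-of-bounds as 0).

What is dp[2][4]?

r\c   0   1   2   3   4   5
  0   1   1   1   1   1   1
  1   1   2   3   0   1   2
  2   1   3   6   6   7   9
  3   1   4  10  16  23  32
  4   1   5  15  31  54  86
  5   1   0  15  46 100 186
  6   1   1  16  62 162 348

7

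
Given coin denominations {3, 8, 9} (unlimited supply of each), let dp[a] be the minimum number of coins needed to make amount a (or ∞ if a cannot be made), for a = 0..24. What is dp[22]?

4

 a  0  1  2  3  4  5  6  7  8  9 10 11 12 13 14 15 16 17 18 19 20 21 22 23 24
dp  0  -  -  1  -  -  2  -  1  1  -  2  2  -  3  3  2  2  2  3  3  3  4  4  3
(- denotes ∞ / unreachable)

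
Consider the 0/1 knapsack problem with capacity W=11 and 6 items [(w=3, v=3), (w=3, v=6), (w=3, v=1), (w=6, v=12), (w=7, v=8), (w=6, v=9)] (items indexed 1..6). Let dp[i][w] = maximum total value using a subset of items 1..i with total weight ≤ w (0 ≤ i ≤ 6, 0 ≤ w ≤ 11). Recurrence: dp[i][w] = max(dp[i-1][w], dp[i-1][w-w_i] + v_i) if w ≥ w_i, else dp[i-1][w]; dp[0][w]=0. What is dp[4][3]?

i\w   0   1   2   3   4   5   6   7   8   9  10  11
  0   0   0   0   0   0   0   0   0   0   0   0   0
  1   0   0   0   3   3   3   3   3   3   3   3   3
  2   0   0   0   6   6   6   9   9   9   9   9   9
  3   0   0   0   6   6   6   9   9   9  10  10  10
  4   0   0   0   6   6   6  12  12  12  18  18  18
  5   0   0   0   6   6   6  12  12  12  18  18  18
  6   0   0   0   6   6   6  12  12  12  18  18  18

6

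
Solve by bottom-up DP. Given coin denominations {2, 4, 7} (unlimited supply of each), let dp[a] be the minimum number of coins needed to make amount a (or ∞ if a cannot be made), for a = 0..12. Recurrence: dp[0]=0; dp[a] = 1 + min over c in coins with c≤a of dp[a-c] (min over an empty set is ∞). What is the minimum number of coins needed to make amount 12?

 a  0  1  2  3  4  5  6  7  8  9 10 11 12
dp  0  -  1  -  1  -  2  1  2  2  3  2  3
(- denotes ∞ / unreachable)

3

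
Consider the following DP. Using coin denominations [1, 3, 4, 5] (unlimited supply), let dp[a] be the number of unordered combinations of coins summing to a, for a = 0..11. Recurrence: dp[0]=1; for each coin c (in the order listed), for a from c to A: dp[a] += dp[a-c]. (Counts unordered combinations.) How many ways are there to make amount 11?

after  coin     0     1     2     3     4     5     6     7     8     9    10    11
          1     1     1     1     1     1     1     1     1     1     1     1     1
          3     1     1     1     2     2     2     3     3     3     4     4     4
          4     1     1     1     2     3     3     4     5     6     7     8     9
          5     1     1     1     2     3     4     5     6     8    10    12    14

14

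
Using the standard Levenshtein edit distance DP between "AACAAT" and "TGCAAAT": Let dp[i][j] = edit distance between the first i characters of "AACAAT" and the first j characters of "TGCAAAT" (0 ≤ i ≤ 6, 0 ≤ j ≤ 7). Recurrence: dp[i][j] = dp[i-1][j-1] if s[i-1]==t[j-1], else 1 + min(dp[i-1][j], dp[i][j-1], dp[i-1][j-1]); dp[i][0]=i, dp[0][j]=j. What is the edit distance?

   ''  T  G  C  A  A  A  T
''  0  1  2  3  4  5  6  7
 A  1  1  2  3  3  4  5  6
 A  2  2  2  3  3  3  4  5
 C  3  3  3  2  3  4  4  5
 A  4  4  4  3  2  3  4  5
 A  5  5  5  4  3  2  3  4
 T  6  5  6  5  4  3  3  3

3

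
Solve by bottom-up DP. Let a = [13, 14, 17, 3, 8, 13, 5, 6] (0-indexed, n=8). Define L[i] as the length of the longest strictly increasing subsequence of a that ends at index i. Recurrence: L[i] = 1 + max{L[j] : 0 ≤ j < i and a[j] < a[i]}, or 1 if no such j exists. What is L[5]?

   i    0    1    2    3    4    5    6    7
a[i]   13   14   17    3    8   13    5    6
L[i]    1    2    3    1    2    3    2    3

3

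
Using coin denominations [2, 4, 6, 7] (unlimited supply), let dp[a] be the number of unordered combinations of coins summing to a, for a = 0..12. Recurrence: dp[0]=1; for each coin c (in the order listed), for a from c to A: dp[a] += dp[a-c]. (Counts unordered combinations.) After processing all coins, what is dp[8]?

4

after  coin     0     1     2     3     4     5     6     7     8     9    10    11    12
          2     1     0     1     0     1     0     1     0     1     0     1     0     1
          4     1     0     1     0     2     0     2     0     3     0     3     0     4
          6     1     0     1     0     2     0     3     0     4     0     5     0     7
          7     1     0     1     0     2     0     3     1     4     1     5     2     7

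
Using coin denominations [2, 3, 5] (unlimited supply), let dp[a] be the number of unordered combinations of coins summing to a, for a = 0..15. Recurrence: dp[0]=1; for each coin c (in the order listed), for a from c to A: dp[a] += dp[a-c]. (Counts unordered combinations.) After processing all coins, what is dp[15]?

7

after  coin     0     1     2     3     4     5     6     7     8     9    10    11    12    13    14    15
          2     1     0     1     0     1     0     1     0     1     0     1     0     1     0     1     0
          3     1     0     1     1     1     1     2     1     2     2     2     2     3     2     3     3
          5     1     0     1     1     1     2     2     2     3     3     4     4     5     5     6     7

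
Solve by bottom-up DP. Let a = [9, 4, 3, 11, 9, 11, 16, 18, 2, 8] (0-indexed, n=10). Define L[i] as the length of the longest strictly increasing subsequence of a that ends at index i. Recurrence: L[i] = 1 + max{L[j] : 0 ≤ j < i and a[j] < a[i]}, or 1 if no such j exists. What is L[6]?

   i    0    1    2    3    4    5    6    7    8    9
a[i]    9    4    3   11    9   11   16   18    2    8
L[i]    1    1    1    2    2    3    4    5    1    2

4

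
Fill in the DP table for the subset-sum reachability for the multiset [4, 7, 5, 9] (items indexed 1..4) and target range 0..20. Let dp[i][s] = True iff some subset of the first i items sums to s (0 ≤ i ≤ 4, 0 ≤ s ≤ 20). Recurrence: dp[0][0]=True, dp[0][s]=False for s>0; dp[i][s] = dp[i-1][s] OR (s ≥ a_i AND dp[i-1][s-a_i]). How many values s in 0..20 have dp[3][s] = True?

8

i\s   0   1   2   3   4   5   6   7   8   9  10  11  12  13  14  15  16  17  18  19  20
  0   T   F   F   F   F   F   F   F   F   F   F   F   F   F   F   F   F   F   F   F   F
  1   T   F   F   F   T   F   F   F   F   F   F   F   F   F   F   F   F   F   F   F   F
  2   T   F   F   F   T   F   F   T   F   F   F   T   F   F   F   F   F   F   F   F   F
  3   T   F   F   F   T   T   F   T   F   T   F   T   T   F   F   F   T   F   F   F   F
  4   T   F   F   F   T   T   F   T   F   T   F   T   T   T   T   F   T   F   T   F   T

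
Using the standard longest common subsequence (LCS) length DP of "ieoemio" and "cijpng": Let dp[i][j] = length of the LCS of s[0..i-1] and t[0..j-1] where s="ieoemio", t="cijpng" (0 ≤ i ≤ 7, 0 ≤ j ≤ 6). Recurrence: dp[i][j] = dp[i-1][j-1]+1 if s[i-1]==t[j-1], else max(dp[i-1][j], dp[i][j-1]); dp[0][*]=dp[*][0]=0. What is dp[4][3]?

1

   ''  c  i  j  p  n  g
''  0  0  0  0  0  0  0
 i  0  0  1  1  1  1  1
 e  0  0  1  1  1  1  1
 o  0  0  1  1  1  1  1
 e  0  0  1  1  1  1  1
 m  0  0  1  1  1  1  1
 i  0  0  1  1  1  1  1
 o  0  0  1  1  1  1  1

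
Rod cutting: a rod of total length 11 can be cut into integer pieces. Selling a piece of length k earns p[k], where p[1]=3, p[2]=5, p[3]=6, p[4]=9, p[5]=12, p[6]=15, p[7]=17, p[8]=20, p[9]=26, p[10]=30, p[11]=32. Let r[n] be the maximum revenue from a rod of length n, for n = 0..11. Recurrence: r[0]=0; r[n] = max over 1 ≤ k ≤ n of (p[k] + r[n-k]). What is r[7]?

21

   n    0    1    2    3    4    5    6    7    8    9   10   11
r[n]    0    3    6    9   12   15   18   21   24   27   30   33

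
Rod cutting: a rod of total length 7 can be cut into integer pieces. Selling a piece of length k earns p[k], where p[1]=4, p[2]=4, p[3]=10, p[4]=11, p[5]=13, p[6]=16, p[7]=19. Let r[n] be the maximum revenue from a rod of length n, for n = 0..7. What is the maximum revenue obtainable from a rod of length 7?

28

   n    0    1    2    3    4    5    6    7
r[n]    0    4    8   12   16   20   24   28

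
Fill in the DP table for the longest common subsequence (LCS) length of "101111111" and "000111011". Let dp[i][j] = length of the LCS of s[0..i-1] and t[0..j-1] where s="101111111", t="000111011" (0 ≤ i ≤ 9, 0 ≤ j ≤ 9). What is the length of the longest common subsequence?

   ''  0  0  0  1  1  1  0  1  1
''  0  0  0  0  0  0  0  0  0  0
 1  0  0  0  0  1  1  1  1  1  1
 0  0  1  1  1  1  1  1  2  2  2
 1  0  1  1  1  2  2  2  2  3  3
 1  0  1  1  1  2  3  3  3  3  4
 1  0  1  1  1  2  3  4  4  4  4
 1  0  1  1  1  2  3  4  4  5  5
 1  0  1  1  1  2  3  4  4  5  6
 1  0  1  1  1  2  3  4  4  5  6
 1  0  1  1  1  2  3  4  4  5  6

6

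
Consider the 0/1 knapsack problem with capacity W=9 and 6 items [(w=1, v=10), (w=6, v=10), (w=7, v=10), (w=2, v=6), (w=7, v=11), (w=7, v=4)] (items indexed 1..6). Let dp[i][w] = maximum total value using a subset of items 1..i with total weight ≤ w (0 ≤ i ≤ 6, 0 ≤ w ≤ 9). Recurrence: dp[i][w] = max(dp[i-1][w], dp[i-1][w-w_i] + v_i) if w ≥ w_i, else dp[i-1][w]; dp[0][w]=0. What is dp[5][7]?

i\w   0   1   2   3   4   5   6   7   8   9
  0   0   0   0   0   0   0   0   0   0   0
  1   0  10  10  10  10  10  10  10  10  10
  2   0  10  10  10  10  10  10  20  20  20
  3   0  10  10  10  10  10  10  20  20  20
  4   0  10  10  16  16  16  16  20  20  26
  5   0  10  10  16  16  16  16  20  21  26
  6   0  10  10  16  16  16  16  20  21  26

20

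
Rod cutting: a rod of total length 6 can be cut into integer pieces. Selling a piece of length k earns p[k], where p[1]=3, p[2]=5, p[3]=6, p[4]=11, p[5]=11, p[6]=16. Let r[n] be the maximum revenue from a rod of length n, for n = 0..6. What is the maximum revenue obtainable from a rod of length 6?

18

   n    0    1    2    3    4    5    6
r[n]    0    3    6    9   12   15   18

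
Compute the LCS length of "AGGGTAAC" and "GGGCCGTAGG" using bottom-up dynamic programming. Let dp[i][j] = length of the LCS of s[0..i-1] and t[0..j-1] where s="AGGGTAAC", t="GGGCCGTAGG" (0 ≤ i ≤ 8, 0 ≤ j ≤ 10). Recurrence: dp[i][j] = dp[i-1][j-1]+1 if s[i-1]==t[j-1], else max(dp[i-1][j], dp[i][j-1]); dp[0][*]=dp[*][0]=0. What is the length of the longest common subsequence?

   ''  G  G  G  C  C  G  T  A  G  G
''  0  0  0  0  0  0  0  0  0  0  0
 A  0  0  0  0  0  0  0  0  1  1  1
 G  0  1  1  1  1  1  1  1  1  2  2
 G  0  1  2  2  2  2  2  2  2  2  3
 G  0  1  2  3  3  3  3  3  3  3  3
 T  0  1  2  3  3  3  3  4  4  4  4
 A  0  1  2  3  3  3  3  4  5  5  5
 A  0  1  2  3  3  3  3  4  5  5  5
 C  0  1  2  3  4  4  4  4  5  5  5

5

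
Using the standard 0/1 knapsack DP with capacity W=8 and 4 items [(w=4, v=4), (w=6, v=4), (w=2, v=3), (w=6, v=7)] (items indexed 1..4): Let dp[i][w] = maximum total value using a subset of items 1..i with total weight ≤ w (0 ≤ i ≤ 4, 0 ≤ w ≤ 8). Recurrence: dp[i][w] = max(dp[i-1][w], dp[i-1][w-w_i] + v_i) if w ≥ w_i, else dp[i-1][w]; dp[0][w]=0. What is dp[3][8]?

i\w   0   1   2   3   4   5   6   7   8
  0   0   0   0   0   0   0   0   0   0
  1   0   0   0   0   4   4   4   4   4
  2   0   0   0   0   4   4   4   4   4
  3   0   0   3   3   4   4   7   7   7
  4   0   0   3   3   4   4   7   7  10

7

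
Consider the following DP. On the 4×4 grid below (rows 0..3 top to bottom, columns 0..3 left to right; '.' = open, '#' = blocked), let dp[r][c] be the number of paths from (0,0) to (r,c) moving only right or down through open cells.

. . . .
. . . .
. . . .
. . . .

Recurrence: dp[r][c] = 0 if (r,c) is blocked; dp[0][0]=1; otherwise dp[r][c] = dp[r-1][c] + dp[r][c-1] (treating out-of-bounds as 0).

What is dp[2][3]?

10

r\c   0   1   2   3
  0   1   1   1   1
  1   1   2   3   4
  2   1   3   6  10
  3   1   4  10  20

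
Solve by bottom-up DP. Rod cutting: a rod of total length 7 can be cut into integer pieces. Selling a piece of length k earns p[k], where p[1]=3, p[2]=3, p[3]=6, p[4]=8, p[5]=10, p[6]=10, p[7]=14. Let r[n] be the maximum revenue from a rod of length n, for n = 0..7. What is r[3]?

9

   n    0    1    2    3    4    5    6    7
r[n]    0    3    6    9   12   15   18   21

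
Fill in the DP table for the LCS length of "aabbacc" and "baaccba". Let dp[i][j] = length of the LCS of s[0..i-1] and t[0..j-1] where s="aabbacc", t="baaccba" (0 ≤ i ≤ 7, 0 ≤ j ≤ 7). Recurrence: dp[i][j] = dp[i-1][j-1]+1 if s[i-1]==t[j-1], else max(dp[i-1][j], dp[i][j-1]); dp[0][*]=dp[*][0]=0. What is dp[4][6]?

3

   ''  b  a  a  c  c  b  a
''  0  0  0  0  0  0  0  0
 a  0  0  1  1  1  1  1  1
 a  0  0  1  2  2  2  2  2
 b  0  1  1  2  2  2  3  3
 b  0  1  1  2  2  2  3  3
 a  0  1  2  2  2  2  3  4
 c  0  1  2  2  3  3  3  4
 c  0  1  2  2  3  4  4  4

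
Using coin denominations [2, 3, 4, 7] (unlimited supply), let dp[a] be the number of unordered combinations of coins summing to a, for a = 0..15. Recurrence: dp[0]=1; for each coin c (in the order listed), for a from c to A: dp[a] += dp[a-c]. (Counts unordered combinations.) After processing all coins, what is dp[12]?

8

after  coin     0     1     2     3     4     5     6     7     8     9    10    11    12    13    14    15
          2     1     0     1     0     1     0     1     0     1     0     1     0     1     0     1     0
          3     1     0     1     1     1     1     2     1     2     2     2     2     3     2     3     3
          4     1     0     1     1     2     1     3     2     4     3     5     4     7     5     8     7
          7     1     0     1     1     2     1     3     3     4     4     6     6     8     8    11    11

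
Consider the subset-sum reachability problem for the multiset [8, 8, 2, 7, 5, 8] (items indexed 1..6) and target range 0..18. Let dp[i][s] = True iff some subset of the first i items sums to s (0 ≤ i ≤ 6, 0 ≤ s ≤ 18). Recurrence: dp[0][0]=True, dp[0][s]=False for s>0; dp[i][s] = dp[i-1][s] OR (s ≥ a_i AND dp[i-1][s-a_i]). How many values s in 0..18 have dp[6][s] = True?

14

i\s   0   1   2   3   4   5   6   7   8   9  10  11  12  13  14  15  16  17  18
  0   T   F   F   F   F   F   F   F   F   F   F   F   F   F   F   F   F   F   F
  1   T   F   F   F   F   F   F   F   T   F   F   F   F   F   F   F   F   F   F
  2   T   F   F   F   F   F   F   F   T   F   F   F   F   F   F   F   T   F   F
  3   T   F   T   F   F   F   F   F   T   F   T   F   F   F   F   F   T   F   T
  4   T   F   T   F   F   F   F   T   T   T   T   F   F   F   F   T   T   T   T
  5   T   F   T   F   F   T   F   T   T   T   T   F   T   T   T   T   T   T   T
  6   T   F   T   F   F   T   F   T   T   T   T   F   T   T   T   T   T   T   T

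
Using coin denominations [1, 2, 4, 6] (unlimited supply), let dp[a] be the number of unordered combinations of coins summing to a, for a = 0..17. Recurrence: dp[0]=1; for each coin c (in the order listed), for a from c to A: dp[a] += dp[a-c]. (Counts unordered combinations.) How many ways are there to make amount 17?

41

after  coin     0     1     2     3     4     5     6     7     8     9    10    11    12    13    14    15    16    17
          1     1     1     1     1     1     1     1     1     1     1     1     1     1     1     1     1     1     1
          2     1     1     2     2     3     3     4     4     5     5     6     6     7     7     8     8     9     9
          4     1     1     2     2     4     4     6     6     9     9    12    12    16    16    20    20    25    25
          6     1     1     2     2     4     4     7     7    11    11    16    16    23    23    31    31    41    41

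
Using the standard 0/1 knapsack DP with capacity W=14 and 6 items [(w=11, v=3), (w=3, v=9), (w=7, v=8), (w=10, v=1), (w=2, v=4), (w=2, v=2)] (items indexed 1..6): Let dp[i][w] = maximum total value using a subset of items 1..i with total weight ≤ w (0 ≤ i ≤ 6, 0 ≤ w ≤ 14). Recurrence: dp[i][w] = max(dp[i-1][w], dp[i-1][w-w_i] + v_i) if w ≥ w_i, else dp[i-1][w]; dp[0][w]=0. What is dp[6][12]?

21

i\w   0   1   2   3   4   5   6   7   8   9  10  11  12  13  14
  0   0   0   0   0   0   0   0   0   0   0   0   0   0   0   0
  1   0   0   0   0   0   0   0   0   0   0   0   3   3   3   3
  2   0   0   0   9   9   9   9   9   9   9   9   9   9   9  12
  3   0   0   0   9   9   9   9   9   9   9  17  17  17  17  17
  4   0   0   0   9   9   9   9   9   9   9  17  17  17  17  17
  5   0   0   4   9   9  13  13  13  13  13  17  17  21  21  21
  6   0   0   4   9   9  13  13  15  15  15  17  17  21  21  23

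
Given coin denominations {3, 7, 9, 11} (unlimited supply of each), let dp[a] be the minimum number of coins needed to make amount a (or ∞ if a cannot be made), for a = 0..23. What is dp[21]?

3

 a  0  1  2  3  4  5  6  7  8  9 10 11 12 13 14 15 16 17 18 19 20 21 22 23
dp  0  -  -  1  -  -  2  1  -  1  2  1  2  3  2  3  2  3  2  3  2  3  2  3
(- denotes ∞ / unreachable)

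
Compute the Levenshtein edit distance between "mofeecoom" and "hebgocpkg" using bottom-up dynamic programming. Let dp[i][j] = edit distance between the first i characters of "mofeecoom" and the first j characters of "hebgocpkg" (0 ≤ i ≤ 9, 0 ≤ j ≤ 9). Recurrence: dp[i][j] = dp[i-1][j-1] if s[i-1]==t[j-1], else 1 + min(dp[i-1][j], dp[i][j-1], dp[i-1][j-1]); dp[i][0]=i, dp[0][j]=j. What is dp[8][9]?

8

   ''  h  e  b  g  o  c  p  k  g
''  0  1  2  3  4  5  6  7  8  9
 m  1  1  2  3  4  5  6  7  8  9
 o  2  2  2  3  4  4  5  6  7  8
 f  3  3  3  3  4  5  5  6  7  8
 e  4  4  3  4  4  5  6  6  7  8
 e  5  5  4  4  5  5  6  7  7  8
 c  6  6  5  5  5  6  5  6  7  8
 o  7  7  6  6  6  5  6  6  7  8
 o  8  8  7  7  7  6  6  7  7  8
 m  9  9  8  8  8  7  7  7  8  8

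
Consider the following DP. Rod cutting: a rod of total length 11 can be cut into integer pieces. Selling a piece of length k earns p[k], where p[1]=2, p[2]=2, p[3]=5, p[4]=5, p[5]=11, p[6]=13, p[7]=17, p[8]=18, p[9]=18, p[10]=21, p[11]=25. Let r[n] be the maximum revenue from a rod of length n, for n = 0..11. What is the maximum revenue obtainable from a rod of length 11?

25

   n    0    1    2    3    4    5    6    7    8    9   10   11
r[n]    0    2    4    6    8   11   13   17   19   21   23   25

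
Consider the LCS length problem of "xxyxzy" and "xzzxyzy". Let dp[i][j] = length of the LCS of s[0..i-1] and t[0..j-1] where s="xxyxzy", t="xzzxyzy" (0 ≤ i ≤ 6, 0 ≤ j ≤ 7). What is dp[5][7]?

4

   ''  x  z  z  x  y  z  y
''  0  0  0  0  0  0  0  0
 x  0  1  1  1  1  1  1  1
 x  0  1  1  1  2  2  2  2
 y  0  1  1  1  2  3  3  3
 x  0  1  1  1  2  3  3  3
 z  0  1  2  2  2  3  4  4
 y  0  1  2  2  2  3  4  5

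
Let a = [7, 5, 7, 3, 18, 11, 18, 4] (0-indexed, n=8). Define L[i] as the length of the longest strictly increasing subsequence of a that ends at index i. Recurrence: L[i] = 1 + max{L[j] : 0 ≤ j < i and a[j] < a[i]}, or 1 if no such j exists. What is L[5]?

3

   i    0    1    2    3    4    5    6    7
a[i]    7    5    7    3   18   11   18    4
L[i]    1    1    2    1    3    3    4    2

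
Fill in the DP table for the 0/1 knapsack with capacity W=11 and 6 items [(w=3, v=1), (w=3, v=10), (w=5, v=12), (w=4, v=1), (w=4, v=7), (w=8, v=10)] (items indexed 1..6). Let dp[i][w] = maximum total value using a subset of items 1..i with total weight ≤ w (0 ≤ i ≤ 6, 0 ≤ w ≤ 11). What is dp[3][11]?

i\w   0   1   2   3   4   5   6   7   8   9  10  11
  0   0   0   0   0   0   0   0   0   0   0   0   0
  1   0   0   0   1   1   1   1   1   1   1   1   1
  2   0   0   0  10  10  10  11  11  11  11  11  11
  3   0   0   0  10  10  12  12  12  22  22  22  23
  4   0   0   0  10  10  12  12  12  22  22  22  23
  5   0   0   0  10  10  12  12  17  22  22  22  23
  6   0   0   0  10  10  12  12  17  22  22  22  23

23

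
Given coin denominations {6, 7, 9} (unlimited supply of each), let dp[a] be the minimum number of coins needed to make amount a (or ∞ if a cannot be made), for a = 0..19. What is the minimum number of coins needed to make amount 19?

 a  0  1  2  3  4  5  6  7  8  9 10 11 12 13 14 15 16 17 18 19
dp  0  -  -  -  -  -  1  1  -  1  -  -  2  2  2  2  2  -  2  3
(- denotes ∞ / unreachable)

3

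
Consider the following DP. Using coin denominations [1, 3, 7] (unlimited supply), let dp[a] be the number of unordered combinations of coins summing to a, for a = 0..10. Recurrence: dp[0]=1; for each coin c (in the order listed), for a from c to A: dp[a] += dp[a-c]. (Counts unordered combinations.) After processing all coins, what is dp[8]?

after  coin     0     1     2     3     4     5     6     7     8     9    10
          1     1     1     1     1     1     1     1     1     1     1     1
          3     1     1     1     2     2     2     3     3     3     4     4
          7     1     1     1     2     2     2     3     4     4     5     6

4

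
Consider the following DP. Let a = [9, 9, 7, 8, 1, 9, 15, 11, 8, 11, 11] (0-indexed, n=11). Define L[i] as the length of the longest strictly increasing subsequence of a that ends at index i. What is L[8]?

   i    0    1    2    3    4    5    6    7    8    9   10
a[i]    9    9    7    8    1    9   15   11    8   11   11
L[i]    1    1    1    2    1    3    4    4    2    4    4

2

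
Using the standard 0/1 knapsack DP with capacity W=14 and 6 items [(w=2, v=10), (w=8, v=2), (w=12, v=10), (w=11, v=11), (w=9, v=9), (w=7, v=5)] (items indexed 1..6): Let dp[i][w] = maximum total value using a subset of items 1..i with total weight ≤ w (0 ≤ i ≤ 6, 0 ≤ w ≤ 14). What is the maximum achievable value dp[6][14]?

i\w   0   1   2   3   4   5   6   7   8   9  10  11  12  13  14
  0   0   0   0   0   0   0   0   0   0   0   0   0   0   0   0
  1   0   0  10  10  10  10  10  10  10  10  10  10  10  10  10
  2   0   0  10  10  10  10  10  10  10  10  12  12  12  12  12
  3   0   0  10  10  10  10  10  10  10  10  12  12  12  12  20
  4   0   0  10  10  10  10  10  10  10  10  12  12  12  21  21
  5   0   0  10  10  10  10  10  10  10  10  12  19  19  21  21
  6   0   0  10  10  10  10  10  10  10  15  15  19  19  21  21

21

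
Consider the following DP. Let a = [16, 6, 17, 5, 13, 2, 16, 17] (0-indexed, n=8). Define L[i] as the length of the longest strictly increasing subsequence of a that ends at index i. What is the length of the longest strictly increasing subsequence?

4

   i    0    1    2    3    4    5    6    7
a[i]   16    6   17    5   13    2   16   17
L[i]    1    1    2    1    2    1    3    4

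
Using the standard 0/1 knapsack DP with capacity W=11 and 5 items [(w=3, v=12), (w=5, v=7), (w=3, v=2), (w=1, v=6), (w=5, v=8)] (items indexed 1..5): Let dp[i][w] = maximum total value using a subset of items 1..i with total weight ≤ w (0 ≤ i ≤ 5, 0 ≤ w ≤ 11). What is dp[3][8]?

i\w   0   1   2   3   4   5   6   7   8   9  10  11
  0   0   0   0   0   0   0   0   0   0   0   0   0
  1   0   0   0  12  12  12  12  12  12  12  12  12
  2   0   0   0  12  12  12  12  12  19  19  19  19
  3   0   0   0  12  12  12  14  14  19  19  19  21
  4   0   6   6  12  18  18  18  20  20  25  25  25
  5   0   6   6  12  18  18  18  20  20  26  26  26

19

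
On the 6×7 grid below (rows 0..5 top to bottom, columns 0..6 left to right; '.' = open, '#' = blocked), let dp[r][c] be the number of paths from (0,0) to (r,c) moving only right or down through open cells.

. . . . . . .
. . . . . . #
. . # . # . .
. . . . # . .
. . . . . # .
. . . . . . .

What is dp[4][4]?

r\c   0   1   2   3   4   5   6
  0   1   1   1   1   1   1   1
  1   1   2   3   4   5   6   0
  2   1   3   0   4   0   6   6
  3   1   4   4   8   0   6  12
  4   1   5   9  17  17   0  12
  5   1   6  15  32  49  49  61

17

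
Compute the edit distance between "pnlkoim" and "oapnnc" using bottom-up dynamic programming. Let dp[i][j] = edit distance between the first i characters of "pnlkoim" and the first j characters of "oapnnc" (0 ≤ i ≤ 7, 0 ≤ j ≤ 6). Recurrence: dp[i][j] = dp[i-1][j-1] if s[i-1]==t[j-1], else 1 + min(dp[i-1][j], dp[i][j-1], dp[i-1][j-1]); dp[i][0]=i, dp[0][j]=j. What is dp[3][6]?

   ''  o  a  p  n  n  c
''  0  1  2  3  4  5  6
 p  1  1  2  2  3  4  5
 n  2  2  2  3  2  3  4
 l  3  3  3  3  3  3  4
 k  4  4  4  4  4  4  4
 o  5  4  5  5  5  5  5
 i  6  5  5  6  6  6  6
 m  7  6  6  6  7  7  7

4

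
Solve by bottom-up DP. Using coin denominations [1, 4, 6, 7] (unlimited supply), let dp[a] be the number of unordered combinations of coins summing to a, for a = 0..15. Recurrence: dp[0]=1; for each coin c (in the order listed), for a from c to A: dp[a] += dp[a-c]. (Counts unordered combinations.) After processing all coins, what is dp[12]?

9

after  coin     0     1     2     3     4     5     6     7     8     9    10    11    12    13    14    15
          1     1     1     1     1     1     1     1     1     1     1     1     1     1     1     1     1
          4     1     1     1     1     2     2     2     2     3     3     3     3     4     4     4     4
          6     1     1     1     1     2     2     3     3     4     4     5     5     7     7     8     8
          7     1     1     1     1     2     2     3     4     5     5     6     7     9    10    12    13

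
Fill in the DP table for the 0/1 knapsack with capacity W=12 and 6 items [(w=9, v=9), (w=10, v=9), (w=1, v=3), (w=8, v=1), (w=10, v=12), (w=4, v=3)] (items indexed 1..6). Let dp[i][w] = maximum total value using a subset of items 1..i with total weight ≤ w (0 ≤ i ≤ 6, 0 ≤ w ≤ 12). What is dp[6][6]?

6

i\w   0   1   2   3   4   5   6   7   8   9  10  11  12
  0   0   0   0   0   0   0   0   0   0   0   0   0   0
  1   0   0   0   0   0   0   0   0   0   9   9   9   9
  2   0   0   0   0   0   0   0   0   0   9   9   9   9
  3   0   3   3   3   3   3   3   3   3   9  12  12  12
  4   0   3   3   3   3   3   3   3   3   9  12  12  12
  5   0   3   3   3   3   3   3   3   3   9  12  15  15
  6   0   3   3   3   3   6   6   6   6   9  12  15  15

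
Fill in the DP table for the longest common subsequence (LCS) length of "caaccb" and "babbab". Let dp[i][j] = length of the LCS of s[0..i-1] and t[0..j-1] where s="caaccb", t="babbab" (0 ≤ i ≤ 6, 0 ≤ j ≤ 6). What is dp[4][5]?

   ''  b  a  b  b  a  b
''  0  0  0  0  0  0  0
 c  0  0  0  0  0  0  0
 a  0  0  1  1  1  1  1
 a  0  0  1  1  1  2  2
 c  0  0  1  1  1  2  2
 c  0  0  1  1  1  2  2
 b  0  1  1  2  2  2  3

2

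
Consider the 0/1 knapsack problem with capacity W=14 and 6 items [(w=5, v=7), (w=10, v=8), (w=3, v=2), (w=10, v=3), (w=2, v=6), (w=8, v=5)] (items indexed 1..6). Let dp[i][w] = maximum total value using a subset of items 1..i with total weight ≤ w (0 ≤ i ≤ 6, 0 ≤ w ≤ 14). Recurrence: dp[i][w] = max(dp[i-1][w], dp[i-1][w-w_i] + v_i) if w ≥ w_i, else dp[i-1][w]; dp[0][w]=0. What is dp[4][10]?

9

i\w   0   1   2   3   4   5   6   7   8   9  10  11  12  13  14
  0   0   0   0   0   0   0   0   0   0   0   0   0   0   0   0
  1   0   0   0   0   0   7   7   7   7   7   7   7   7   7   7
  2   0   0   0   0   0   7   7   7   7   7   8   8   8   8   8
  3   0   0   0   2   2   7   7   7   9   9   9   9   9  10  10
  4   0   0   0   2   2   7   7   7   9   9   9   9   9  10  10
  5   0   0   6   6   6   8   8  13  13  13  15  15  15  15  15
  6   0   0   6   6   6   8   8  13  13  13  15  15  15  15  15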